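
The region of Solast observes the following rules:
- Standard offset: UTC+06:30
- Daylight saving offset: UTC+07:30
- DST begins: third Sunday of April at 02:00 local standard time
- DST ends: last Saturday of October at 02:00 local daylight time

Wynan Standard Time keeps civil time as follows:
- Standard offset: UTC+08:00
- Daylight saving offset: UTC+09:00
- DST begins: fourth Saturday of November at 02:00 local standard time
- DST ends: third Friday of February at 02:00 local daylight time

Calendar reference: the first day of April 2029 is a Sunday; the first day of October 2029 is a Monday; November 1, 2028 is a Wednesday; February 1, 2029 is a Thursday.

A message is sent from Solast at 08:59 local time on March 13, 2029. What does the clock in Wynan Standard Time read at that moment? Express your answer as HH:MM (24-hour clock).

10:29

1 April 2029 is a Sunday, so the first Sunday is April 1 and the third is April 15.
1 October 2029 is a Monday, so Saturdays fall on 6, 13, 20, 27; the last is October 27.
March 13, 2029 is outside the daylight-saving period (15 April – 27 October), so Solast is on standard time, UTC+06:30.
08:59 Solast − 6h30m = 02:29 UTC.
1 November 2028 is a Wednesday, so the first Saturday is November 4 and the fourth is November 25.
1 February 2029 is a Thursday, so the first Friday is February 2 and the third is February 16.
At the standard offset (UTC+08:00), 02:29 UTC + 8h = 10:29 Wynan Standard Time standard time.
The standard-time date in Wynan Standard Time, March 13, 2029, does not fall between 25 November 2028 and 16 February 2029, so daylight saving is not in effect and Wynan Standard Time is at UTC+08:00.
02:29 UTC + 8h = 10:29 Wynan Standard Time.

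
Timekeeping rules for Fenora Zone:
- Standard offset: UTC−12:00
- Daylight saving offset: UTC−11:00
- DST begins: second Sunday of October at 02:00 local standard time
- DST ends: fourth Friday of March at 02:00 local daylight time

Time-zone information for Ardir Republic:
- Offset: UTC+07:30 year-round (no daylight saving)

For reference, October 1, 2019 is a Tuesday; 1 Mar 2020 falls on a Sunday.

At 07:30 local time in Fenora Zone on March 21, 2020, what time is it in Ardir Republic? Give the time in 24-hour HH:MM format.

1 October 2019 is a Tuesday, so the first Sunday is October 6 and the second is October 13.
1 March 2020 is a Sunday, so the first Friday is March 6 and the fourth is March 27.
Daylight saving runs 13 October 2019 – 27 March 2020; March 21, 2020 is inside that window, so Fenora Zone is at UTC−11:00.
07:30 Fenora Zone + 11h = 18:30 UTC.
Ardir Republic has no daylight saving, so its offset is UTC+07:30 year-round.
18:30 UTC + 7h30m = 02:00 Ardir Republic (rolling into the next day, 22 March 2020).

02:00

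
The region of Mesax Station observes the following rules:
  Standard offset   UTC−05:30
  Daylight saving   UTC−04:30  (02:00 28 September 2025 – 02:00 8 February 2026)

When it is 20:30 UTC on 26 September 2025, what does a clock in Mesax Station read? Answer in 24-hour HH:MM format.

At the standard offset (UTC−05:30), 20:30 UTC − 5h30m = 15:00 Mesax Station standard time.
The standard-time date in Mesax Station, 26 September 2025, does not fall between 28 September 2025 and 8 February 2026, so daylight saving is not in effect and Mesax Station is at UTC−05:30.
20:30 UTC − 5h30m = 15:00 local.

15:00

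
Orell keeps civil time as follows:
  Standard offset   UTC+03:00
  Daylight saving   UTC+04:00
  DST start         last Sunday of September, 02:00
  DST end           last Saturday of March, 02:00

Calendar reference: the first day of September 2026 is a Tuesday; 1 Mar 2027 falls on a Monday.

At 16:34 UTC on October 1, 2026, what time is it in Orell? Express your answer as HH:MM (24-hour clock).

1 September 2026 is a Tuesday, so Sundays fall on 6, 13, 20, 27; the last is September 27.
1 March 2027 is a Monday, so Saturdays fall on 6, 13, 20, 27; the last is March 27.
At the standard offset (UTC+03:00), 16:34 UTC + 3h = 19:34 Orell standard time.
The standard-time date in Orell, October 1, 2026, falls between 27 September 2026 and 27 March 2027, so daylight saving is in effect and Orell is at UTC+04:00.
16:34 UTC + 4h = 20:34 local.

20:34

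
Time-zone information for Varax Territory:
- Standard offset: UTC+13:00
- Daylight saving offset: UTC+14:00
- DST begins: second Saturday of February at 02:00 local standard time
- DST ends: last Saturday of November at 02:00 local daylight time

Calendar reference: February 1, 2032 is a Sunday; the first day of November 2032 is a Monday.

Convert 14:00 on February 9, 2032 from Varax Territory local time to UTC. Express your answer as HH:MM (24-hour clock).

01:00

1 February 2032 is a Sunday, so the first Saturday is February 7 and the second is February 14.
1 November 2032 is a Monday, so Saturdays fall on 6, 13, 20, 27; the last is November 27.
February 9, 2032 is outside the daylight-saving period (14 February – 27 November), so Varax Territory is on standard time, UTC+13:00.
14:00 local − 13h = 01:00 UTC.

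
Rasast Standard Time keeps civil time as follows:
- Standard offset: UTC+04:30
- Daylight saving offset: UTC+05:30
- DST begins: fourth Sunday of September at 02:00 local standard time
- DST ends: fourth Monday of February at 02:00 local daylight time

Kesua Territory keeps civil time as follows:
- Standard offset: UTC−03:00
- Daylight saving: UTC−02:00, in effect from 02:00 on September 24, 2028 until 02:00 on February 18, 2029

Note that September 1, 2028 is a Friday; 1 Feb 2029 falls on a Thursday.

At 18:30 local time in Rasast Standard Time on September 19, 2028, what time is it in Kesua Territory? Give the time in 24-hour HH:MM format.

1 September 2028 is a Friday, so the first Sunday is September 3 and the fourth is September 24.
1 February 2029 is a Thursday, so the first Monday is February 5 and the fourth is February 26.
Daylight saving runs 24 September 2028 – 26 February 2029; September 19, 2028 is outside that window, so Rasast Standard Time is on standard time at UTC+04:30.
18:30 Rasast Standard Time − 4h30m = 14:00 UTC.
At the standard offset (UTC−03:00), 14:00 UTC − 3h = 11:00 Kesua Territory standard time.
The standard-time date in Kesua Territory, September 19, 2028, is outside the daylight-saving period (24 September 2028 – 18 February 2029), so Kesua Territory is on standard time, UTC−03:00.
14:00 UTC − 3h = 11:00 Kesua Territory.

11:00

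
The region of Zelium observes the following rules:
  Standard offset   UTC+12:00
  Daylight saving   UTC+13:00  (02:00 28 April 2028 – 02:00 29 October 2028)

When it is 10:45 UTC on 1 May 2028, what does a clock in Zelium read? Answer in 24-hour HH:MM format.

23:45

At the standard offset (UTC+12:00), 10:45 UTC + 12h = 22:45 Zelium standard time.
The standard-time date in Zelium, 1 May 2028, lies within the daylight-saving period (28 April – 29 October), so Zelium is on daylight time, UTC+13:00.
10:45 UTC + 13h = 23:45 local.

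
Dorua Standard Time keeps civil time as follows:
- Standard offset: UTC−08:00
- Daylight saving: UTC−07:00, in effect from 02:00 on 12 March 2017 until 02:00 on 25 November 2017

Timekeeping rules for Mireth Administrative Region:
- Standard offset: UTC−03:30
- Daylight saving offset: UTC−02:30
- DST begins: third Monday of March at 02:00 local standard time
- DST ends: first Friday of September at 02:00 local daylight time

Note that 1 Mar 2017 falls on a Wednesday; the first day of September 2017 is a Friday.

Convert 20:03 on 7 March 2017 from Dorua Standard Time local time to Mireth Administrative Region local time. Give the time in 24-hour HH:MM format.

00:33

Daylight saving runs 12 March – 25 November; 7 March 2017 is outside that window, so Dorua Standard Time is on standard time at UTC−08:00.
20:03 Dorua Standard Time + 8h = 04:03 UTC (rolling into the next day, 8 March 2017).
1 March 2017 is a Wednesday, so the first Monday is March 6 and the third is March 20.
1 September 2017 is a Friday, so the first Friday is September 1.
At the standard offset (UTC−03:30), 04:03 UTC − 3h30m = 00:33 Mireth Administrative Region standard time.
The standard-time date in Mireth Administrative Region, 8 March 2017, does not fall between 20 March and 1 September, so daylight saving is not in effect and Mireth Administrative Region is at UTC−03:30.
04:03 UTC − 3h30m = 00:33 Mireth Administrative Region.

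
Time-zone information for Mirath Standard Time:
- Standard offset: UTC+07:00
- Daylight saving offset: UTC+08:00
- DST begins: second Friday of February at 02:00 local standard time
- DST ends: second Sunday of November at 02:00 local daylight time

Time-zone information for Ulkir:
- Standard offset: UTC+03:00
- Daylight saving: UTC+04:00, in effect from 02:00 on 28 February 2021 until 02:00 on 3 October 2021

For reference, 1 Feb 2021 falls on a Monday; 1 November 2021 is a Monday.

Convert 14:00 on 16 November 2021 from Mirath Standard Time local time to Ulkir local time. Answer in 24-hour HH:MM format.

1 February 2021 is a Monday, so the first Friday is February 5 and the second is February 12.
1 November 2021 is a Monday, so the first Sunday is November 7 and the second is November 14.
16 November 2021 does not fall between 12 February and 14 November, so daylight saving is not in effect and Mirath Standard Time is at UTC+07:00.
14:00 Mirath Standard Time − 7h = 07:00 UTC.
At the standard offset (UTC+03:00), 07:00 UTC + 3h = 10:00 Ulkir standard time.
The standard-time date in Ulkir, 16 November 2021, does not fall between 28 February and 3 October, so daylight saving is not in effect and Ulkir is at UTC+03:00.
07:00 UTC + 3h = 10:00 Ulkir.

10:00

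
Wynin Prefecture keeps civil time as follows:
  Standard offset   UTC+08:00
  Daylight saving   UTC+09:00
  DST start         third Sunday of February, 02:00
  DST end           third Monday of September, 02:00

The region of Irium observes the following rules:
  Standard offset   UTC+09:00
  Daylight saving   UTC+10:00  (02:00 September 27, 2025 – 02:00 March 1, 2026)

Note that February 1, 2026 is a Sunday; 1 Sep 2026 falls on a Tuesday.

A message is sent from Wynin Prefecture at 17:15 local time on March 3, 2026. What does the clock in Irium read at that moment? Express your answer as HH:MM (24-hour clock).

17:15

1 February 2026 is a Sunday, so the first Sunday is February 1 and the third is February 15.
1 September 2026 is a Tuesday, so the first Monday is September 7 and the third is September 21.
March 3, 2026 lies within the daylight-saving period (15 February – 21 September), so Wynin Prefecture is on daylight time, UTC+09:00.
17:15 Wynin Prefecture − 9h = 08:15 UTC.
At the standard offset (UTC+09:00), 08:15 UTC + 9h = 17:15 Irium standard time.
The standard-time date in Irium, March 3, 2026, does not fall between 27 September 2025 and 1 March 2026, so daylight saving is not in effect and Irium is at UTC+09:00.
08:15 UTC + 9h = 17:15 Irium.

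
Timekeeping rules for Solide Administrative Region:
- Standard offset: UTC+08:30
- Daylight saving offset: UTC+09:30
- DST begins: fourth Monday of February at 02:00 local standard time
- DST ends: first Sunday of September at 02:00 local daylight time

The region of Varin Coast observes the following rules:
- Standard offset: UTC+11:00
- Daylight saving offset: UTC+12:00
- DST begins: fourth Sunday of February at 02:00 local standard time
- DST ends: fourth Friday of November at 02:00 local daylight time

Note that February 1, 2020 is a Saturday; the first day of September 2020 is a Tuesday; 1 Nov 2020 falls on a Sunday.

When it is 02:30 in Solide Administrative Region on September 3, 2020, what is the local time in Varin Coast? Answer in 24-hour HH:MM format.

05:00

1 February 2020 is a Saturday, so the first Monday is February 3 and the fourth is February 24.
1 September 2020 is a Tuesday, so the first Sunday is September 6.
Daylight saving runs 24 February – 6 September; September 3, 2020 is inside that window, so Solide Administrative Region is at UTC+09:30.
02:30 Solide Administrative Region − 9h30m = 17:00 UTC (rolling into the previous day, 2 September 2020).
1 February 2020 is a Saturday, so the first Sunday is February 2 and the fourth is February 23.
1 November 2020 is a Sunday, so the first Friday is November 6 and the fourth is November 27.
At the standard offset (UTC+11:00), 17:00 UTC + 11h = 04:00 Varin Coast standard time (rolling into the next day, 3 September 2020).
The standard-time date in Varin Coast, September 3, 2020, falls between 23 February and 27 November, so daylight saving is in effect and Varin Coast is at UTC+12:00.
17:00 UTC + 12h = 05:00 Varin Coast (rolling into the next day, 3 September 2020).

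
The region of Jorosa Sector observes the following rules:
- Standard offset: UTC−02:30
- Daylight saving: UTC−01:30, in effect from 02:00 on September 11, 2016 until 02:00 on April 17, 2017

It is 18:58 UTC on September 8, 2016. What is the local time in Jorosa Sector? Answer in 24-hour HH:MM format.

16:28

At the standard offset (UTC−02:30), 18:58 UTC − 2h30m = 16:28 Jorosa Sector standard time.
The standard-time date in Jorosa Sector, September 8, 2016, is outside the daylight-saving period (11 September 2016 – 17 April 2017), so Jorosa Sector is on standard time, UTC−02:30.
18:58 UTC − 2h30m = 16:28 local.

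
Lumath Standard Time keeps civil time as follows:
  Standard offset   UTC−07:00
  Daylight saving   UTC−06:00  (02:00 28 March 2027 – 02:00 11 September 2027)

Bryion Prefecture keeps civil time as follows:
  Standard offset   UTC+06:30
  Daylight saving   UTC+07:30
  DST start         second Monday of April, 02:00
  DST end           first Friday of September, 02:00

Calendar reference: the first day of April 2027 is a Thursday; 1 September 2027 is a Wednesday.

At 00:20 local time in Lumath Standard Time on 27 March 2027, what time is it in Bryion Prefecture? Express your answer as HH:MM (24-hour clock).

Daylight saving runs 28 March – 11 September; 27 March 2027 is outside that window, so Lumath Standard Time is on standard time at UTC−07:00.
00:20 Lumath Standard Time + 7h = 07:20 UTC.
1 April 2027 is a Thursday, so the first Monday is April 5 and the second is April 12.
1 September 2027 is a Wednesday, so the first Friday is September 3.
At the standard offset (UTC+06:30), 07:20 UTC + 6h30m = 13:50 Bryion Prefecture standard time.
The standard-time date in Bryion Prefecture, 27 March 2027, is outside the daylight-saving period (12 April – 3 September), so Bryion Prefecture is on standard time, UTC+06:30.
07:20 UTC + 6h30m = 13:50 Bryion Prefecture.

13:50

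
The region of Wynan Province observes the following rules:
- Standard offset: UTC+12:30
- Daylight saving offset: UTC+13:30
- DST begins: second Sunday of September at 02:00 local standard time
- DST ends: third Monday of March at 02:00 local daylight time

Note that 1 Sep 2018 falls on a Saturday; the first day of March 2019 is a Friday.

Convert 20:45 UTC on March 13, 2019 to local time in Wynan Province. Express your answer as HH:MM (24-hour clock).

1 September 2018 is a Saturday, so the first Sunday is September 2 and the second is September 9.
1 March 2019 is a Friday, so the first Monday is March 4 and the third is March 18.
At the standard offset (UTC+12:30), 20:45 UTC + 12h30m = 09:15 Wynan Province standard time (rolling into the next day, 14 March 2019).
The standard-time date in Wynan Province, March 14, 2019, falls between 9 September 2018 and 18 March 2019, so daylight saving is in effect and Wynan Province is at UTC+13:30.
20:45 UTC + 13h30m = 10:15 local (rolling into the next day, 14 March 2019).

10:15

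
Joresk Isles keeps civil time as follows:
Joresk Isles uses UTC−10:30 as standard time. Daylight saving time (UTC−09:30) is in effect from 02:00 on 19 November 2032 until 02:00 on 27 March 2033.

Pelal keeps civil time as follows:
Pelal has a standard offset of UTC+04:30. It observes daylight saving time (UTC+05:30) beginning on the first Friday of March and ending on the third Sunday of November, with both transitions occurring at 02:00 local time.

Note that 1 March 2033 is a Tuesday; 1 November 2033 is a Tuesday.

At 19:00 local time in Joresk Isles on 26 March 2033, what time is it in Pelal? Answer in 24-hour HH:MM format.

10:00

Daylight saving runs 19 November 2032 – 27 March 2033; 26 March 2033 is inside that window, so Joresk Isles is at UTC−09:30.
19:00 Joresk Isles + 9h30m = 04:30 UTC (rolling into the next day, 27 March 2033).
1 March 2033 is a Tuesday, so the first Friday is March 4.
1 November 2033 is a Tuesday, so the first Sunday is November 6 and the third is November 20.
At the standard offset (UTC+04:30), 04:30 UTC + 4h30m = 09:00 Pelal standard time.
Daylight saving runs 4 March – 20 November; the standard-time date in Pelal, 27 March 2033, is inside that window, so Pelal is at UTC+05:30.
04:30 UTC + 5h30m = 10:00 Pelal.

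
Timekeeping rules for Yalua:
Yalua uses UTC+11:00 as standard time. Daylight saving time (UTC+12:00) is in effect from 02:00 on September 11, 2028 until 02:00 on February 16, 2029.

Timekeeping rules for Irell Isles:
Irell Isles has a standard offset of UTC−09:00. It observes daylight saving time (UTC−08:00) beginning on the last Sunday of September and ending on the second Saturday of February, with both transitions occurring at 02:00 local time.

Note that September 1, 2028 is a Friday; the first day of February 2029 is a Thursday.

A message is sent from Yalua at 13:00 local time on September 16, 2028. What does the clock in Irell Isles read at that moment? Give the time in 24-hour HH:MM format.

16:00

Daylight saving runs 11 September 2028 – 16 February 2029; September 16, 2028 is inside that window, so Yalua is at UTC+12:00.
13:00 Yalua − 12h = 01:00 UTC.
1 September 2028 is a Friday, so Sundays fall on 3, 10, 17, 24; the last is September 24.
1 February 2029 is a Thursday, so the first Saturday is February 3 and the second is February 10.
At the standard offset (UTC−09:00), 01:00 UTC − 9h = 16:00 Irell Isles standard time (rolling into the previous day, 15 September 2028).
The standard-time date in Irell Isles, September 15, 2028, does not fall between 24 September 2028 and 10 February 2029, so daylight saving is not in effect and Irell Isles is at UTC−09:00.
01:00 UTC − 9h = 16:00 Irell Isles (rolling into the previous day, 15 September 2028).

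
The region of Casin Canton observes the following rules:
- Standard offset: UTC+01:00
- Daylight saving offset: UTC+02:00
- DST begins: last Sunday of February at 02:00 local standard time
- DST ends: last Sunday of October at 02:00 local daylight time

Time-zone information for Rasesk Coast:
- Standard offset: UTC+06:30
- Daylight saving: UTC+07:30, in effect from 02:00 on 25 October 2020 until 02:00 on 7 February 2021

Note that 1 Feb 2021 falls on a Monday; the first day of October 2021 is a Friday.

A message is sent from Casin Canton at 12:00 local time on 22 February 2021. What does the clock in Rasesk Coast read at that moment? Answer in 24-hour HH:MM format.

1 February 2021 is a Monday, so Sundays fall on 7, 14, 21, 28; the last is February 28.
1 October 2021 is a Friday, so Sundays fall on 3, 10, 17, 24, 31; the last is October 31.
22 February 2021 does not fall between 28 February and 31 October, so daylight saving is not in effect and Casin Canton is at UTC+01:00.
12:00 Casin Canton − 1h = 11:00 UTC.
At the standard offset (UTC+06:30), 11:00 UTC + 6h30m = 17:30 Rasesk Coast standard time.
The standard-time date in Rasesk Coast, 22 February 2021, is outside the daylight-saving period (25 October 2020 – 7 February 2021), so Rasesk Coast is on standard time, UTC+06:30.
11:00 UTC + 6h30m = 17:30 Rasesk Coast.

17:30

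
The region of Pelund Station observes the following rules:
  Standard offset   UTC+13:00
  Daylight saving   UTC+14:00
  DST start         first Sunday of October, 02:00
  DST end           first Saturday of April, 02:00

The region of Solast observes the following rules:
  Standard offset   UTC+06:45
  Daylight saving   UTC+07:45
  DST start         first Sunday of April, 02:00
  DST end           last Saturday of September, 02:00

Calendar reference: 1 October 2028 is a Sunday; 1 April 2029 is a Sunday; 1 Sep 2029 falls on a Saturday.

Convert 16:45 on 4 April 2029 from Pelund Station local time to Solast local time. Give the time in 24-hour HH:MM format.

10:30

1 October 2028 is a Sunday, so the first Sunday is October 1.
1 April 2029 is a Sunday, so the first Saturday is April 7.
4 April 2029 lies within the daylight-saving period (1 October 2028 – 7 April 2029), so Pelund Station is on daylight time, UTC+14:00.
16:45 Pelund Station − 14h = 02:45 UTC.
1 April 2029 is a Sunday, so the first Sunday is April 1.
1 September 2029 is a Saturday, so Saturdays fall on 1, 8, 15, 22, 29; the last is September 29.
At the standard offset (UTC+06:45), 02:45 UTC + 6h45m = 09:30 Solast standard time.
The standard-time date in Solast, 4 April 2029, falls between 1 April and 29 September, so daylight saving is in effect and Solast is at UTC+07:45.
02:45 UTC + 7h45m = 10:30 Solast.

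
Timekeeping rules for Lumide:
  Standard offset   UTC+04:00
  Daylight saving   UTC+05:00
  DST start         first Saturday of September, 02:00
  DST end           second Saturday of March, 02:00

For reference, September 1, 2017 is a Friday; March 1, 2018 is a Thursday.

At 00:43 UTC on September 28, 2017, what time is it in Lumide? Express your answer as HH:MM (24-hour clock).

1 September 2017 is a Friday, so the first Saturday is September 2.
1 March 2018 is a Thursday, so the first Saturday is March 3 and the second is March 10.
At the standard offset (UTC+04:00), 00:43 UTC + 4h = 04:43 Lumide standard time.
Daylight saving runs 2 September 2017 – 10 March 2018; the standard-time date in Lumide, September 28, 2017, is inside that window, so Lumide is at UTC+05:00.
00:43 UTC + 5h = 05:43 local.

05:43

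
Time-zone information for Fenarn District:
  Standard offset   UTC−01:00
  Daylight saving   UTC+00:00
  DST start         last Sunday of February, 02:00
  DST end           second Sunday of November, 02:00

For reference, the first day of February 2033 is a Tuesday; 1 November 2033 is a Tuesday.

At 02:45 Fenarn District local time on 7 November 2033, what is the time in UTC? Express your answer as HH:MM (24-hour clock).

02:45

1 February 2033 is a Tuesday, so Sundays fall on 6, 13, 20, 27; the last is February 27.
1 November 2033 is a Tuesday, so the first Sunday is November 6 and the second is November 13.
7 November 2033 falls between 27 February and 13 November, so daylight saving is in effect and Fenarn District is at UTC+00:00.
02:45 local − 0h = 02:45 UTC.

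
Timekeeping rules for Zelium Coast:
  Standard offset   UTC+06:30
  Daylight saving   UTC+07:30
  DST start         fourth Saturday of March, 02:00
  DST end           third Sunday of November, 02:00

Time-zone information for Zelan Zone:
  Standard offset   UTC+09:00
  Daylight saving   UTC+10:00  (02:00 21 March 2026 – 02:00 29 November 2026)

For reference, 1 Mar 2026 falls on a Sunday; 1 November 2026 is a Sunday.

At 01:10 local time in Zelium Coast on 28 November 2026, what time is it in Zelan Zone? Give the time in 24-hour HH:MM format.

1 March 2026 is a Sunday, so the first Saturday is March 7 and the fourth is March 28.
1 November 2026 is a Sunday, so the first Sunday is November 1 and the third is November 15.
Daylight saving runs 28 March – 15 November; 28 November 2026 is outside that window, so Zelium Coast is on standard time at UTC+06:30.
01:10 Zelium Coast − 6h30m = 18:40 UTC (rolling into the previous day, 27 November 2026).
At the standard offset (UTC+09:00), 18:40 UTC + 9h = 03:40 Zelan Zone standard time (rolling into the next day, 28 November 2026).
Daylight saving runs 21 March – 29 November; the standard-time date in Zelan Zone, 28 November 2026, is inside that window, so Zelan Zone is at UTC+10:00.
18:40 UTC + 10h = 04:40 Zelan Zone (rolling into the next day, 28 November 2026).

04:40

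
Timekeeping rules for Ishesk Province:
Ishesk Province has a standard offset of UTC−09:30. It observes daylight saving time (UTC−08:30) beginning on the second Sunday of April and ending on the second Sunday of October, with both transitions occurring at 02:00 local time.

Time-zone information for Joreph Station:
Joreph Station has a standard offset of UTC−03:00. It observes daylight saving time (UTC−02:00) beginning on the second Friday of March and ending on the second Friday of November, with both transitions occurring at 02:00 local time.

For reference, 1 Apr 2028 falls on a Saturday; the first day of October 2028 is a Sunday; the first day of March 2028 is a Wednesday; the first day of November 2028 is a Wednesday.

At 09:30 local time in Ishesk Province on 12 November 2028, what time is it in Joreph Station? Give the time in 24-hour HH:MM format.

1 April 2028 is a Saturday, so the first Sunday is April 2 and the second is April 9.
1 October 2028 is a Sunday, so the first Sunday is October 1 and the second is October 8.
Daylight saving runs 9 April – 8 October; 12 November 2028 is outside that window, so Ishesk Province is on standard time at UTC−09:30.
09:30 Ishesk Province + 9h30m = 19:00 UTC.
1 March 2028 is a Wednesday, so the first Friday is March 3 and the second is March 10.
1 November 2028 is a Wednesday, so the first Friday is November 3 and the second is November 10.
At the standard offset (UTC−03:00), 19:00 UTC − 3h = 16:00 Joreph Station standard time.
The standard-time date in Joreph Station, 12 November 2028, is outside the daylight-saving period (10 March – 10 November), so Joreph Station is on standard time, UTC−03:00.
19:00 UTC − 3h = 16:00 Joreph Station.

16:00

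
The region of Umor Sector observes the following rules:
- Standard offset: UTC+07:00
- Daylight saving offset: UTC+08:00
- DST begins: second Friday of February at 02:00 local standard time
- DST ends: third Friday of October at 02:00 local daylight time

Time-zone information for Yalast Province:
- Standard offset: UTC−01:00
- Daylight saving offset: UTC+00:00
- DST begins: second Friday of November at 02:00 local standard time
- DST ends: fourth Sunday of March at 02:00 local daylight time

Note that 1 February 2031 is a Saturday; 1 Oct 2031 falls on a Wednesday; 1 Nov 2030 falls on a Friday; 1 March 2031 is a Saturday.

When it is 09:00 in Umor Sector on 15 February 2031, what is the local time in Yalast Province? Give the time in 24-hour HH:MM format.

1 February 2031 is a Saturday, so the first Friday is February 7 and the second is February 14.
1 October 2031 is a Wednesday, so the first Friday is October 3 and the third is October 17.
15 February 2031 lies within the daylight-saving period (14 February – 17 October), so Umor Sector is on daylight time, UTC+08:00.
09:00 Umor Sector − 8h = 01:00 UTC.
1 November 2030 is a Friday, so the first Friday is November 1 and the second is November 8.
1 March 2031 is a Saturday, so the first Sunday is March 2 and the fourth is March 23.
At the standard offset (UTC−01:00), 01:00 UTC − 1h = 00:00 Yalast Province standard time.
The standard-time date in Yalast Province, 15 February 2031, lies within the daylight-saving period (8 November 2030 – 23 March 2031), so Yalast Province is on daylight time, UTC+00:00.
01:00 UTC + 0h = 01:00 Yalast Province.

01:00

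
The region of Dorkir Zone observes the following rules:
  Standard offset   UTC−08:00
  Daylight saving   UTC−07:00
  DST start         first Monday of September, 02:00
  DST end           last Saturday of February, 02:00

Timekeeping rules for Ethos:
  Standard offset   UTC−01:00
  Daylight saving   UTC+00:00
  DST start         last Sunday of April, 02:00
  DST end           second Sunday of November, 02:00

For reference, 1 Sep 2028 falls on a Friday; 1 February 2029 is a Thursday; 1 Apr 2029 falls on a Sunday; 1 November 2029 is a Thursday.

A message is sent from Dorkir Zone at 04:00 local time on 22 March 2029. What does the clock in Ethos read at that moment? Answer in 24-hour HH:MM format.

1 September 2028 is a Friday, so the first Monday is September 4.
1 February 2029 is a Thursday, so Saturdays fall on 3, 10, 17, 24; the last is February 24.
22 March 2029 does not fall between 4 September 2028 and 24 February 2029, so daylight saving is not in effect and Dorkir Zone is at UTC−08:00.
04:00 Dorkir Zone + 8h = 12:00 UTC.
1 April 2029 is a Sunday, so Sundays fall on 1, 8, 15, 22, 29; the last is April 29.
1 November 2029 is a Thursday, so the first Sunday is November 4 and the second is November 11.
At the standard offset (UTC−01:00), 12:00 UTC − 1h = 11:00 Ethos standard time.
The standard-time date in Ethos, 22 March 2029, does not fall between 29 April and 11 November, so daylight saving is not in effect and Ethos is at UTC−01:00.
12:00 UTC − 1h = 11:00 Ethos.

11:00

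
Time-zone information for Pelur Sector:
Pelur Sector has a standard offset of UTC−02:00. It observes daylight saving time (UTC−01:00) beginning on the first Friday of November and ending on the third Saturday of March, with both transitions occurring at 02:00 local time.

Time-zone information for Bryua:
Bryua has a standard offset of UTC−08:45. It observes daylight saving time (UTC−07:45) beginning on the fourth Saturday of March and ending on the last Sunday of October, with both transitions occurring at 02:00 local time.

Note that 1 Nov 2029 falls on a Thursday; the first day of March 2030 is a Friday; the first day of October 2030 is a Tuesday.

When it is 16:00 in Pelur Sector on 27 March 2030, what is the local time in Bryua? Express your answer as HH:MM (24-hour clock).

10:15

1 November 2029 is a Thursday, so the first Friday is November 2.
1 March 2030 is a Friday, so the first Saturday is March 2 and the third is March 16.
27 March 2030 does not fall between 2 November 2029 and 16 March 2030, so daylight saving is not in effect and Pelur Sector is at UTC−02:00.
16:00 Pelur Sector + 2h = 18:00 UTC.
1 March 2030 is a Friday, so the first Saturday is March 2 and the fourth is March 23.
1 October 2030 is a Tuesday, so Sundays fall on 6, 13, 20, 27; the last is October 27.
At the standard offset (UTC−08:45), 18:00 UTC − 8h45m = 09:15 Bryua standard time.
The standard-time date in Bryua, 27 March 2030, lies within the daylight-saving period (23 March – 27 October), so Bryua is on daylight time, UTC−07:45.
18:00 UTC − 7h45m = 10:15 Bryua.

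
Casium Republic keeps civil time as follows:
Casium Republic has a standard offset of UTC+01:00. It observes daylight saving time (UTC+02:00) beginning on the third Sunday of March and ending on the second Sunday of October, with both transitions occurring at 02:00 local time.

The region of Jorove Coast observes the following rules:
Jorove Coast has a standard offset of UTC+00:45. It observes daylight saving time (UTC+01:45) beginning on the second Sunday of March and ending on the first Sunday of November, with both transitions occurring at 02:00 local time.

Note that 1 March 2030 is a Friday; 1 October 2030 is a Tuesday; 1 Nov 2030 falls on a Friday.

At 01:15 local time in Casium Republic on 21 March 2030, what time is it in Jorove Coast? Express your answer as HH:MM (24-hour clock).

01:00

1 March 2030 is a Friday, so the first Sunday is March 3 and the third is March 17.
1 October 2030 is a Tuesday, so the first Sunday is October 6 and the second is October 13.
21 March 2030 falls between 17 March and 13 October, so daylight saving is in effect and Casium Republic is at UTC+02:00.
01:15 Casium Republic − 2h = 23:15 UTC (rolling into the previous day, 20 March 2030).
1 March 2030 is a Friday, so the first Sunday is March 3 and the second is March 10.
1 November 2030 is a Friday, so the first Sunday is November 3.
At the standard offset (UTC+00:45), 23:15 UTC + 0h45m = 00:00 Jorove Coast standard time (rolling into the next day, 21 March 2030).
Daylight saving runs 10 March – 3 November; the standard-time date in Jorove Coast, 21 March 2030, is inside that window, so Jorove Coast is at UTC+01:45.
23:15 UTC + 1h45m = 01:00 Jorove Coast (rolling into the next day, 21 March 2030).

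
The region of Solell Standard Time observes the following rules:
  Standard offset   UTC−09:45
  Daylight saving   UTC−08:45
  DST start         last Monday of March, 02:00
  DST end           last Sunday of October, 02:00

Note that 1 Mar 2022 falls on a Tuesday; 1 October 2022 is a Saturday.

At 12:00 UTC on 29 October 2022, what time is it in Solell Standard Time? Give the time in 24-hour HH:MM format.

03:15

1 March 2022 is a Tuesday, so Mondays fall on 7, 14, 21, 28; the last is March 28.
1 October 2022 is a Saturday, so Sundays fall on 2, 9, 16, 23, 30; the last is October 30.
At the standard offset (UTC−09:45), 12:00 UTC − 9h45m = 02:15 Solell Standard Time standard time.
Daylight saving runs 28 March – 30 October; the standard-time date in Solell Standard Time, 29 October 2022, is inside that window, so Solell Standard Time is at UTC−08:45.
12:00 UTC − 8h45m = 03:15 local.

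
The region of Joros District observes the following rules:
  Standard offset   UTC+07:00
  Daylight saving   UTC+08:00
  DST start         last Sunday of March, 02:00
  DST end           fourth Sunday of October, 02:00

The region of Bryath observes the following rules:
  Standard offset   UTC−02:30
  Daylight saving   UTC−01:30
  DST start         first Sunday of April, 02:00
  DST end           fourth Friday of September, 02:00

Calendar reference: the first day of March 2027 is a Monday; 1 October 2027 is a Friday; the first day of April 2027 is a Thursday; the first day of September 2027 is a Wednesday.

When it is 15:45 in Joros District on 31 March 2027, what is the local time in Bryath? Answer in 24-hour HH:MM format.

1 March 2027 is a Monday, so Sundays fall on 7, 14, 21, 28; the last is March 28.
1 October 2027 is a Friday, so the first Sunday is October 3 and the fourth is October 24.
Daylight saving runs 28 March – 24 October; 31 March 2027 is inside that window, so Joros District is at UTC+08:00.
15:45 Joros District − 8h = 07:45 UTC.
1 April 2027 is a Thursday, so the first Sunday is April 4.
1 September 2027 is a Wednesday, so the first Friday is September 3 and the fourth is September 24.
At the standard offset (UTC−02:30), 07:45 UTC − 2h30m = 05:15 Bryath standard time.
The standard-time date in Bryath, 31 March 2027, is outside the daylight-saving period (4 April – 24 September), so Bryath is on standard time, UTC−02:30.
07:45 UTC − 2h30m = 05:15 Bryath.

05:15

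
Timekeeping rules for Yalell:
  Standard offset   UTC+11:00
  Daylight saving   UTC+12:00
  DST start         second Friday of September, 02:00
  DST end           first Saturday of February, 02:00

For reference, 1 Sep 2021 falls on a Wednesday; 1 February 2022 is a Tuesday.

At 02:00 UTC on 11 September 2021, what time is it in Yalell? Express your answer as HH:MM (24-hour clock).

1 September 2021 is a Wednesday, so the first Friday is September 3 and the second is September 10.
1 February 2022 is a Tuesday, so the first Saturday is February 5.
At the standard offset (UTC+11:00), 02:00 UTC + 11h = 13:00 Yalell standard time.
The standard-time date in Yalell, 11 September 2021, lies within the daylight-saving period (10 September 2021 – 5 February 2022), so Yalell is on daylight time, UTC+12:00.
02:00 UTC + 12h = 14:00 local.

14:00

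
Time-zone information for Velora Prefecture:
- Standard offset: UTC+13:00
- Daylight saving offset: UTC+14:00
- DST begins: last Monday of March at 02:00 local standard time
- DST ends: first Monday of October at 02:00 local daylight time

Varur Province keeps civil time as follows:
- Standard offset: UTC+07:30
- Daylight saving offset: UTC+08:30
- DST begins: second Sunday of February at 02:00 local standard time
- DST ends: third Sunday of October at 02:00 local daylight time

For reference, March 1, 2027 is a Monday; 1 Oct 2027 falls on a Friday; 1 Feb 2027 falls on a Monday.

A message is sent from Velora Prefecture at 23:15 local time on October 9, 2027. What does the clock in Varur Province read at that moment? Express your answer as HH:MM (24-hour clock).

18:45

1 March 2027 is a Monday, so Mondays fall on 1, 8, 15, 22, 29; the last is March 29.
1 October 2027 is a Friday, so the first Monday is October 4.
October 9, 2027 is outside the daylight-saving period (29 March – 4 October), so Velora Prefecture is on standard time, UTC+13:00.
23:15 Velora Prefecture − 13h = 10:15 UTC.
1 February 2027 is a Monday, so the first Sunday is February 7 and the second is February 14.
1 October 2027 is a Friday, so the first Sunday is October 3 and the third is October 17.
At the standard offset (UTC+07:30), 10:15 UTC + 7h30m = 17:45 Varur Province standard time.
The standard-time date in Varur Province, October 9, 2027, falls between 14 February and 17 October, so daylight saving is in effect and Varur Province is at UTC+08:30.
10:15 UTC + 8h30m = 18:45 Varur Province.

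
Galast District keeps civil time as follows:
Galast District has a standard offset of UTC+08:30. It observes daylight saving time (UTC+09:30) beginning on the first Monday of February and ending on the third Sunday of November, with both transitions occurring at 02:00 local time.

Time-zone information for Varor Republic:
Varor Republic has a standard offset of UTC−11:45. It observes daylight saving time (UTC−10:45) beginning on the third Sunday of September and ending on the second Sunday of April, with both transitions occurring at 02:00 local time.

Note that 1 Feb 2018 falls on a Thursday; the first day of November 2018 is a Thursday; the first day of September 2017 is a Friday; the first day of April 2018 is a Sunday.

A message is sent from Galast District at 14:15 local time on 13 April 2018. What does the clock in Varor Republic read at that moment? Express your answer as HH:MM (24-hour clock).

17:00

1 February 2018 is a Thursday, so the first Monday is February 5.
1 November 2018 is a Thursday, so the first Sunday is November 4 and the third is November 18.
13 April 2018 falls between 5 February and 18 November, so daylight saving is in effect and Galast District is at UTC+09:30.
14:15 Galast District − 9h30m = 04:45 UTC.
1 September 2017 is a Friday, so the first Sunday is September 3 and the third is September 17.
1 April 2018 is a Sunday, so the first Sunday is April 1 and the second is April 8.
At the standard offset (UTC−11:45), 04:45 UTC − 11h45m = 17:00 Varor Republic standard time (rolling into the previous day, 12 April 2018).
The standard-time date in Varor Republic, 12 April 2018, is outside the daylight-saving period (17 September 2017 – 8 April 2018), so Varor Republic is on standard time, UTC−11:45.
04:45 UTC − 11h45m = 17:00 Varor Republic (rolling into the previous day, 12 April 2018).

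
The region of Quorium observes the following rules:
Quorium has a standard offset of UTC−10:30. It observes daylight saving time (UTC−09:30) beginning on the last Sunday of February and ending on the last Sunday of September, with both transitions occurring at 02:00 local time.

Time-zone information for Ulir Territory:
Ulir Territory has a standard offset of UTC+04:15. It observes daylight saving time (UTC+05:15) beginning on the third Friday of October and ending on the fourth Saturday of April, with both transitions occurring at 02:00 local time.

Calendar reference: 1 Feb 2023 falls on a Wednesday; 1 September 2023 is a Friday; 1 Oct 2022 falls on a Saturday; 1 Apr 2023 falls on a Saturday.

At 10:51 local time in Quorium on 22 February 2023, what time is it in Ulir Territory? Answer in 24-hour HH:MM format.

1 February 2023 is a Wednesday, so Sundays fall on 5, 12, 19, 26; the last is February 26.
1 September 2023 is a Friday, so Sundays fall on 3, 10, 17, 24; the last is September 24.
Daylight saving runs 26 February – 24 September; 22 February 2023 is outside that window, so Quorium is on standard time at UTC−10:30.
10:51 Quorium + 10h30m = 21:21 UTC.
1 October 2022 is a Saturday, so the first Friday is October 7 and the third is October 21.
1 April 2023 is a Saturday, so the first Saturday is April 1 and the fourth is April 22.
At the standard offset (UTC+04:15), 21:21 UTC + 4h15m = 01:36 Ulir Territory standard time (rolling into the next day, 23 February 2023).
Daylight saving runs 21 October 2022 – 22 April 2023; the standard-time date in Ulir Territory, 23 February 2023, is inside that window, so Ulir Territory is at UTC+05:15.
21:21 UTC + 5h15m = 02:36 Ulir Territory (rolling into the next day, 23 February 2023).

02:36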